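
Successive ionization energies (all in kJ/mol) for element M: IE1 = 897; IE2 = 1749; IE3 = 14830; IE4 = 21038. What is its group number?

Look for the largest jump between consecutive ionization energies: IE3/IE2 ≈ 8.5, far larger than any earlier ratio.
That jump marks the point where a core electron is being removed. So the atom has 2 valence electrons.
A main-group element with 2 valence electrons is in group 2.

Group 2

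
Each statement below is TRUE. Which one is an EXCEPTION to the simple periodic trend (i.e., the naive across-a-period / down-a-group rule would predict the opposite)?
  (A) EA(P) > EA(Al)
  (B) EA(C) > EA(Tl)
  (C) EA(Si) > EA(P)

(C)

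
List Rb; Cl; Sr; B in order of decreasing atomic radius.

Across a period the added protons contract the valence shell; down a group each new principal shell makes the atom larger.
Here both period and group differ, so the two effects have to be weighed against each other.
Cl > B: period and group pull opposite ways; the down-group shift dominates (99 vs 85 pm).
Sr > Cl: both effects reinforce here, so Sr is clearly the larger of the two.
Rb > Sr: both are in period 5; the period trend gives Rb the larger value.
Tabulated atomic radius (pm): B 85, Cl 99, Rb 210, Sr 185.
So from largest to smallest: Rb > Sr > Cl > B.

Rb, Sr, Cl, B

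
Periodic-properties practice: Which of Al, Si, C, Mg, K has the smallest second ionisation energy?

IE_2 is the cost of taking one more electron from the +1 cation: Al⁺ still has 2 valence electrons; Si⁺ still has 3 valence electrons; C⁺ still has 3 valence electrons; Mg⁺ still has 1 valence electron; K⁺ is the bare [Ar] core.
Core electrons are held far more tightly than valence electrons, so K tops the IE_2 order.
Valence configurations: Al⁺ [Ne]3s², Si⁺ [Ne]3s²3p¹, C⁺ [He]2s²2p¹, Mg⁺ [Ne]3s¹.
Si⁺ loses a lone 3p electron whereas Al⁺ must break into a filled 3s² pair, so IE_2(Al) > IE_2(Si) even though Si has the higher nuclear charge.
Tabulated IE_2 (kJ/mol): Al 1817, Si 1577, C 2353, Mg 1451, K 3052.
So the second ionization energies run Mg < Si < Al < C < K.

Mg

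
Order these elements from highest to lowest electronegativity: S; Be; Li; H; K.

Smaller atoms with higher effective nuclear charge are more electronegative.
Neither a single period nor a single group — weigh both effects.
Li > K: they share group 1; the group trend gives Li the larger value.
Be > Li: Be lies to the right of Li in period 2, so the across-period effect alone puts Be higher.
H > Be: period and group pull opposite ways; the down-group shift dominates (2.20 vs 1.57).
S > H: period and group pull opposite ways; the across-period shift dominates (2.58 vs 2.20).
Tabulated electronegativity (Pauling): H 2.20, Li 0.98, Be 1.57, S 2.58, K 0.82.
So from highest to lowest: S > H > Be > Li > K.

S > H > Be > Li > K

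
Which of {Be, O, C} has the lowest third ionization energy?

C

The third ionization energy removes an electron from the +2 ion. For each element: Be²⁺ is the bare [He] core; O²⁺ still has 4 valence electrons; C²⁺ still has 2 valence electrons.
Breaking into a closed-shell core is much more expensive than removing a leftover valence electron — Be has the largest IE_3 here.
Valence configurations: O²⁺ [He]2s²2p², C²⁺ [He]2s².
The numbers (kJ/mol): Be 14849, O 5300, C 4620.
Overall IE_3 order: C < O < Be.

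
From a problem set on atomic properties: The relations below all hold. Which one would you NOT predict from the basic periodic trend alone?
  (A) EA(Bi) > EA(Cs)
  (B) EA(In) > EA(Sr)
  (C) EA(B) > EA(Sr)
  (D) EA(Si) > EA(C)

(D)

The general trend: electron affinity increases across a period and decreases down a group.
(A) Bi (period 6, group 15) vs Cs (period 6, group 1): the stated order agrees with the simple trend.
(B) In (period 5, group 13) vs Sr (period 5, group 2): the stated order agrees with the simple trend.
(C) B (period 2, group 13) vs Sr (period 5, group 2): the stated order agrees with the simple trend.
(D) Si (period 3, group 14) vs C (period 2, group 14): the stated order contradicts the simple trend.
The exception is (D): Si's larger, more diffuse 3p orbitals accept an added electron slightly more readily than C's compact 2p.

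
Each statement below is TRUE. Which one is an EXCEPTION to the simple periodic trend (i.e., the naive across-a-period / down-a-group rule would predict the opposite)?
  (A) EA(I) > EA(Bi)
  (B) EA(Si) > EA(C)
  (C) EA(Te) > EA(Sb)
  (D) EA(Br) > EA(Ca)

The general trend: electron affinity increases across a period and decreases down a group.
(A) I (period 5, group 17) vs Bi (period 6, group 15): the stated order agrees with the simple trend.
(B) Si (period 3, group 14) vs C (period 2, group 14): the stated order contradicts the simple trend.
(C) Te (period 5, group 16) vs Sb (period 5, group 15): the stated order agrees with the simple trend.
(D) Br (period 4, group 17) vs Ca (period 4, group 2): the stated order agrees with the simple trend.
The exception is (B): Si's larger, more diffuse 3p orbitals accept an added electron slightly more readily than C's compact 2p.

(B)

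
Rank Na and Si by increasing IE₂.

The second ionization energy removes an electron from the +1 ion. For each element: Na⁺ is the bare [Ne] core; Si⁺ still has 3 valence electrons.
Pulling an electron out of a noble-gas core costs far more than removing a remaining valence electron, so Na sits at the high end of IE_2.
Tabulated IE_2 (kJ/mol): Na 4562, Si 1577.
Overall IE_2 order: Si < Na.

Si < Na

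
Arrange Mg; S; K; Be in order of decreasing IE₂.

Consider each +1 ion: Mg⁺ still has 1 valence electron; S⁺ still has 5 valence electrons; K⁺ is the bare [Ar] core; Be⁺ still has 1 valence electron.
Breaking into a closed-shell core is much more expensive than removing a leftover valence electron — K has the largest IE_2 here.
Valence configurations: Mg⁺ [Ne]3s¹, S⁺ [Ne]3s²3p³, Be⁺ [He]2s¹.
Approximate IE_2 values (kJ/mol): Mg 1451, S 2252, K 3052, Be 1757.
So the second ionization energies run Mg < Be < S < K.

K, S, Be, Mg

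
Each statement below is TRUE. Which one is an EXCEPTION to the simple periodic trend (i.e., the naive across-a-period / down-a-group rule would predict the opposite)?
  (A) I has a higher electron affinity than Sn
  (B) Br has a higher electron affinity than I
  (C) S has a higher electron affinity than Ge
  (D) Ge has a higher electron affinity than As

(D)

The general trend: electron affinity increases across a period and decreases down a group.
(A) I (period 5, group 17) vs Sn (period 5, group 14): the stated order agrees with the simple trend.
(B) Br (period 4, group 17) vs I (period 5, group 17): the stated order agrees with the simple trend.
(C) S (period 3, group 16) vs Ge (period 4, group 14): the stated order agrees with the simple trend.
(D) Ge (period 4, group 14) vs As (period 4, group 15): the stated order contradicts the simple trend.
The exception is (D): adding an electron to As's half-filled 4p³ is unfavourable, so Ge (4p²) has the more exothermic EA.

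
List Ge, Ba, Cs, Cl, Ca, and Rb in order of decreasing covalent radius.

Cs > Rb > Ba > Ca > Ge > Cl

Cl is in period 3, group 17; Ca is in period 4, group 2; Ge is in period 4, group 14; Rb is in period 5, group 1; Cs is in period 6, group 1; Ba is in period 6, group 2.
Radius decreases left→right (rising Z_eff, same n) and increases top→bottom (higher n).
These span different periods and groups, so the two trends combine.
Ge > Cl: relative to Cl, both the across-period and down-group shifts push Ge's atomic radius up.
Ca > Ge: both are in period 4; the period trend gives Ca the larger value.
Ba > Ca: they share group 2; the group trend gives Ba the larger value.
Rb > Ba: period and group pull opposite ways; the across-period shift dominates (210 vs 196 pm).
Cs > Rb: Cs sits below Rb in group 1, so the down-group effect alone puts Cs larger.
For reference (pm): Cl 99, Ca 171, Ge 121, Rb 210, Cs 232, Ba 196.
So from largest to smallest: Cs > Rb > Ba > Ca > Ge > Cl.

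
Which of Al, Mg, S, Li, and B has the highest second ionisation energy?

After 1 electron has been removed, what remains? Al⁺ still has 2 valence electrons; Mg⁺ still has 1 valence electron; S⁺ still has 5 valence electrons; Li⁺ is the bare [He] core; B⁺ still has 2 valence electrons.
Core electrons are held far more tightly than valence electrons, so Li tops the IE_2 order.
Valence configurations: Al⁺ [Ne]3s², Mg⁺ [Ne]3s¹, S⁺ [Ne]3s²3p³, B⁺ [He]2s².
Approximate IE_2 values (kJ/mol): Al 1817, Mg 1451, S 2252, Li 7298, B 2427.
So the second ionization energies run Mg < Al < S < B < Li.

Li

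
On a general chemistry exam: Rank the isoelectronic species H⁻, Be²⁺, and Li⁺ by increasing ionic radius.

Be²⁺ < Li⁺ < H⁻

All of these have 2 electrons, so size is governed by nuclear charge alone: the more protons, the stronger the pull on the same electron cloud, and the smaller the ion.
Nuclear charges: Be²⁺ (Z=4), Li⁺ (Z=3), H⁻ (Z=1).
Smallest to largest: Be²⁺ < Li⁺ < H⁻.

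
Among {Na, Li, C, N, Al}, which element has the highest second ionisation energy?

Li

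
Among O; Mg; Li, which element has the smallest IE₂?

After 1 electron has been removed, what remains? O⁺ still has 5 valence electrons; Mg⁺ still has 1 valence electron; Li⁺ is the bare [He] core.
Breaking into a closed-shell core is much more expensive than removing a leftover valence electron — Li has the largest IE_2 here.
Valence configurations: O⁺ [He]2s²2p³, Mg⁺ [Ne]3s¹.
Approximate IE_2 values (kJ/mol): O 3388, Mg 1451, Li 7298.
Hence IE_2: Mg < O < Li.

Mg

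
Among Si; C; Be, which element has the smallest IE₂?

After 1 electron has been removed, what remains? Si⁺ still has 3 valence electrons; C⁺ still has 3 valence electrons; Be⁺ still has 1 valence electron.
All are still removing valence electrons, so compare the +1 ions as you would atoms: IE_2 generally rises across a period (higher Z_eff) and falls down a group (larger shell), subject to the usual subshell exceptions.
Valence configurations: Si⁺ [Ne]3s²3p¹, C⁺ [He]2s²2p¹, Be⁺ [He]2s¹.
Approximate IE_2 values (kJ/mol): Si 1577, C 2353, Be 1757.
So the second ionization energies run Si < Be < C.

Si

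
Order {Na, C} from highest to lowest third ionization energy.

Na > C

After 2 electrons have been removed, what remains? Na²⁺ is already 1 electron into the core; C²⁺ still has 2 valence electrons.
Breaking into a closed-shell core is much more expensive than removing a leftover valence electron — Na has the largest IE_3 here.
Tabulated IE_3 (kJ/mol): Na 6910, C 4620.
So the third ionization energies run C < Na.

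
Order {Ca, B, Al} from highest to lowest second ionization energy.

B > Al > Ca

After 1 electron has been removed, what remains? Ca⁺ still has 1 valence electron; B⁺ still has 2 valence electrons; Al⁺ still has 2 valence electrons.
All are still removing valence electrons, so compare the +1 ions as you would atoms: IE_2 generally rises across a period (higher Z_eff) and falls down a group (larger shell), subject to the usual subshell exceptions.
Valence configurations: Ca⁺ [Ar]4s¹, B⁺ [He]2s², Al⁺ [Ne]3s².
Approximate IE_2 values (kJ/mol): Ca 1145, B 2427, Al 1817.
Hence IE_2: Ca < Al < B.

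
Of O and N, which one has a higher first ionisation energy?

Across a period the outer electron is held more tightly (higher IE₁); down a group it sits in a higher shell, more shielded, and comes off more easily.
All lie in period 2; the across-period trend (first ionization energy increases left to right) applies, with the exception below.
Note the exception: N has a higher first ionization energy than O, contrary to the simple trend — pairing an electron in O's 2p⁴ costs repulsion energy, so O ionizes more easily than half-filled N (2p³).
Approximate values (kJ/mol): N 1402, O 1314.
So N has the higher first ionisation energy (N > O).

N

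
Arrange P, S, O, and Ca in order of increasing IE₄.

S < P < Ca < O

IE_4 is the cost of taking one more electron from the +3 cation: P³⁺ still has 2 valence electrons; S³⁺ still has 3 valence electrons; O³⁺ still has 3 valence electrons; Ca³⁺ is already 1 electron into the core.
Usually core removal costs more than valence removal, but here the competition is close: a tightly held n=2 valence electron can cost more to remove than an n=3 core electron, so the actual values have to decide it.
Valence configurations: P³⁺ [Ne]3s², S³⁺ [Ne]3s²3p¹, O³⁺ [He]2s²2p¹.
S³⁺ loses a lone 3p electron whereas P³⁺ must break into a filled 3s² pair, so IE_4(P) > IE_4(S) even though S has the higher nuclear charge.
The numbers (kJ/mol): P 4964, S 4556, O 7469, Ca 6491.
Overall IE_4 order: S < P < Ca < O.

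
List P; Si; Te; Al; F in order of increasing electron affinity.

F is in period 2, group 17; Al is in period 3, group 13; Si is in period 3, group 14; P is in period 3, group 15; Te is in period 5, group 16.
EA tends to increase across a period and decrease down a group, though the pattern is less regular than for IE or radius.
These span different periods and groups, so the two trends combine.
P > Al: both are in period 3; the period trend gives P the larger value.
Si > P: this pair runs against the simple trend — see the exception note.
Te > Si: the two effects oppose for this pair; the across-period effect wins (190 vs 134 kJ/mol).
F > Te: both effects reinforce here, so F is clearly the higher of the two.
Note the exception: Si has a higher electron affinity than P, contrary to the simple trend — adding an electron to P's half-filled 3p³ is unfavourable, so Si (3p²) has the more exothermic EA.
Approximate values (kJ/mol): F 328, Al 42, Si 134, P 72, Te 190.
So from lowest to highest: Al < P < Si < Te < F.

Al, P, Si, Te, F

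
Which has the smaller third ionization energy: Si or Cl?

Consider each +2 ion: Si²⁺ still has 2 valence electrons; Cl²⁺ still has 5 valence electrons.
All are still removing valence electrons, so compare the +2 ions as you would atoms: IE_3 generally rises across a period (higher Z_eff) and falls down a group (larger shell), subject to the usual subshell exceptions.
Valence configurations: Si²⁺ [Ne]3s², Cl²⁺ [Ne]3s²3p³.
Tabulated IE_3 (kJ/mol): Si 3232, Cl 3822.
Overall IE_3 order: Si < Cl.

Si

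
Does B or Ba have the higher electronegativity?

B is in period 2, group 13; Ba is in period 6, group 2.
EN rises left→right (higher Z_eff, smaller atoms) and falls top→bottom (larger, more shielded atoms).
These span different periods and groups, so the two trends combine.
B > Ba: both effects reinforce here, so B is clearly the higher of the two.
For reference (Pauling): B 2.04, Ba 0.89.
So B has the higher electronegativity (B > Ba).

B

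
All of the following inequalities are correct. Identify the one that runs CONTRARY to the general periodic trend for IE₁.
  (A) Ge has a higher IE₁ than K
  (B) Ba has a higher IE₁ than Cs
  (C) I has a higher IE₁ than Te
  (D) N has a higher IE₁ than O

(D)

The general trend: IE₁ increases across a period and decreases down a group.
(A) Ge (period 4, group 14) vs K (period 4, group 1): the stated order agrees with the simple trend.
(B) Ba (period 6, group 2) vs Cs (period 6, group 1): the stated order agrees with the simple trend.
(C) I (period 5, group 17) vs Te (period 5, group 16): the stated order agrees with the simple trend.
(D) N (period 2, group 15) vs O (period 2, group 16): the stated order contradicts the simple trend.
The exception is (D): pairing an electron in O's 2p⁴ costs repulsion energy, so O ionizes more easily than half-filled N (2p³).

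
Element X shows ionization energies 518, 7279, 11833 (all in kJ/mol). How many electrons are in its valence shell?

Look for the largest jump between consecutive ionization energies: IE2/IE1 ≈ 14.1, far larger than any earlier ratio.
That jump marks the point where a core electron is being removed. So the atom has 1 valence electron.

1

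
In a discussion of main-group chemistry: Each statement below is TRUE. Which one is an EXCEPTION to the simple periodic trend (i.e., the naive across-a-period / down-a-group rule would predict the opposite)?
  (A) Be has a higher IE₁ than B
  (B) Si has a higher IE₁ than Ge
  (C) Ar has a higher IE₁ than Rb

The general trend: IE₁ increases across a period and decreases down a group.
(A) Be (period 2, group 2) vs B (period 2, group 13): the stated order contradicts the simple trend.
(B) Si (period 3, group 14) vs Ge (period 4, group 14): the stated order agrees with the simple trend.
(C) Ar (period 3, group 18) vs Rb (period 5, group 1): the stated order agrees with the simple trend.
The exception is (A): removing B's lone 2p electron is easier than breaking Be's filled 2s².

(A)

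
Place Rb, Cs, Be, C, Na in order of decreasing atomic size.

Cs, Rb, Na, Be, C

Be is in period 2, group 2; C is in period 2, group 14; Na is in period 3, group 1; Rb is in period 5, group 1; Cs is in period 6, group 1.
Radius decreases left→right (rising Z_eff, same n) and increases top→bottom (higher n).
Here both period and group differ, so the two effects have to be weighed against each other.
Be > C: both are in period 2; the period trend gives Be the larger value.
Na > Be: relative to Be, both the across-period and down-group shifts push Na's atomic radius up.
Rb > Na: they share group 1; the group trend gives Rb the larger value.
Cs > Rb: Cs sits below Rb in group 1, so the down-group effect alone puts Cs larger.
Approximate values (pm): Be 102, C 75, Na 155, Rb 210, Cs 232.
So from largest to smallest: Cs > Rb > Na > Be > C.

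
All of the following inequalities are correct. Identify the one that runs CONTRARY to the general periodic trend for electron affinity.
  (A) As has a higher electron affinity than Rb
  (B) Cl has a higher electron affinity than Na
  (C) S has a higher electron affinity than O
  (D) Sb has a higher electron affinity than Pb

The general trend: electron affinity increases across a period and decreases down a group.
(A) As (period 4, group 15) vs Rb (period 5, group 1): the stated order agrees with the simple trend.
(B) Cl (period 3, group 17) vs Na (period 3, group 1): the stated order agrees with the simple trend.
(C) S (period 3, group 16) vs O (period 2, group 16): the stated order contradicts the simple trend.
(D) Sb (period 5, group 15) vs Pb (period 6, group 14): the stated order agrees with the simple trend.
The exception is (C): the compact 2p subshell of O repels the added electron more than S's larger 3p does.

(C)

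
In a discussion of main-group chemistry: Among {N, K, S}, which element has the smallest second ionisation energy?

Consider each +1 ion: N⁺ still has 4 valence electrons; K⁺ is the bare [Ar] core; S⁺ still has 5 valence electrons.
Core electrons are held far more tightly than valence electrons, so K tops the IE_2 order.
Valence configurations: N⁺ [He]2s²2p², S⁺ [Ne]3s²3p³.
Approximate IE_2 values (kJ/mol): N 2856, K 3052, S 2252.
Overall IE_2 order: S < N < K.

S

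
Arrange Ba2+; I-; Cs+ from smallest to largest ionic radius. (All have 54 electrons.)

All of these have 54 electrons, so size is governed by nuclear charge alone: the more protons, the stronger the pull on the same electron cloud, and the smaller the ion.
Nuclear charges: Ba2+ (Z=56), Cs+ (Z=55), I- (Z=53).
Smallest to largest: Ba2+ < Cs+ < I-.

Ba2+ < Cs+ < I-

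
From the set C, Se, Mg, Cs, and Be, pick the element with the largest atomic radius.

Be is in period 2, group 2; C is in period 2, group 14; Mg is in period 3, group 2; Se is in period 4, group 16; Cs is in period 6, group 1.
Atomic radius shrinks across a period as nuclear charge pulls the same shell inward, and grows down a group as new shells are added.
These span different periods and groups, so the two trends combine.
Be > C: Be lies to the left of C in period 2, so the across-period effect alone puts Be larger.
Se > Be: period and group pull opposite ways; the down-group shift dominates (116 vs 102 pm).
Mg > Se: the two effects oppose for this pair; the across-period effect wins (139 vs 116 pm).
Cs > Mg: both effects reinforce here, so Cs is clearly the larger of the two.
For reference (pm): Be 102, C 75, Mg 139, Se 116, Cs 232.
The largest atomic radius among these belongs to Cs.

Cs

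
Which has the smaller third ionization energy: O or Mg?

The third ionization energy removes an electron from the +2 ion. For each element: O²⁺ still has 4 valence electrons; Mg²⁺ is the bare [Ne] core.
Breaking into a closed-shell core is much more expensive than removing a leftover valence electron — Mg has the largest IE_3 here.
Tabulated IE_3 (kJ/mol): O 5300, Mg 7733.
So the third ionization energies run O < Mg.

O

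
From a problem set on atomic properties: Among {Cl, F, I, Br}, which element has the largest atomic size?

I

F is in period 2, group 17; Cl is in period 3, group 17; Br is in period 4, group 17; I is in period 5, group 17.
Atomic radius shrinks across a period as nuclear charge pulls the same shell inward, and grows down a group as new shells are added.
All are in group 17, so atomic radius increases down the group.
The largest atomic size among these belongs to I.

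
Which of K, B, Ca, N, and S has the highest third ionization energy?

Ca

Consider each +2 ion: K²⁺ is already 1 electron into the core; B²⁺ still has 1 valence electron; Ca²⁺ is the bare [Ar] core; N²⁺ still has 3 valence electrons; S²⁺ still has 4 valence electrons.
Usually core removal costs more than valence removal, but here the competition is close: a tightly held n=2 valence electron can cost more to remove than an n=3 core electron, so the actual values have to decide it.
Valence configurations: B²⁺ [He]2s¹, N²⁺ [He]2s²2p¹, S²⁺ [Ne]3s²3p².
The numbers (kJ/mol): K 4420, B 3660, Ca 4912, N 4578, S 3357.
So the third ionization energies run S < B < K < N < Ca.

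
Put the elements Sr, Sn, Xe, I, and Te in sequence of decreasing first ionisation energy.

Sr is in period 5, group 2; Sn is in period 5, group 14; Te is in period 5, group 16; I is in period 5, group 17; Xe is in period 5, group 18.
Across a period the outer electron is held more tightly (higher IE₁); down a group it sits in a higher shell, more shielded, and comes off more easily.
All lie in period 5, so first ionization energy increases left to right.
So from highest to lowest: Xe > I > Te > Sn > Sr.

Xe > I > Te > Sn > Sr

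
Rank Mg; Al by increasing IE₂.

Mg < Al

The second ionization energy removes an electron from the +1 ion. For each element: Mg⁺ still has 1 valence electron; Al⁺ still has 2 valence electrons.
All are still removing valence electrons, so compare the +1 ions as you would atoms: IE_2 generally rises across a period (higher Z_eff) and falls down a group (larger shell), subject to the usual subshell exceptions.
Valence configurations: Mg⁺ [Ne]3s¹, Al⁺ [Ne]3s².
The numbers (kJ/mol): Mg 1451, Al 1817.
Overall IE_2 order: Mg < Al.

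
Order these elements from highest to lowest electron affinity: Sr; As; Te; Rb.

Te > As > Rb > Sr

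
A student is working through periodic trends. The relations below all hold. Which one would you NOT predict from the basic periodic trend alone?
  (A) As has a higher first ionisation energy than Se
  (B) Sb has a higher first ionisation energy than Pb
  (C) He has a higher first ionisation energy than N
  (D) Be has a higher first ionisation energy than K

(A)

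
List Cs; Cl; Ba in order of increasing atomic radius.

Cl < Ba < Cs

Cl is in period 3, group 17; Cs is in period 6, group 1; Ba is in period 6, group 2.
Moving right in a period, electrons are added to the same shell under a stronger nuclear pull, so atoms get smaller; moving down, a new shell is opened and atoms get larger.
Here both period and group differ, so the two effects have to be weighed against each other.
Ba > Cl: both effects reinforce here, so Ba is clearly the larger of the two.
Cs > Ba: both are in period 6; the period trend gives Cs the larger value.
Tabulated atomic radius (pm): Cl 99, Cs 232, Ba 196.
So from smallest to largest: Cl < Ba < Cs.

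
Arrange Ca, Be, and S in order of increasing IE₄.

S, Ca, Be

IE_4 is the cost of taking one more electron from the +3 cation: Ca³⁺ is already 1 electron into the core; Be³⁺ is already 1 electron into the core; S³⁺ still has 3 valence electrons.
Breaking into a closed-shell core is much more expensive than removing a leftover valence electron — Ca and Be have the largest IE_4 here.
Approximate IE_4 values (kJ/mol): Ca 6491, Be 21007, S 4556.
So the fourth ionization energies run S < Ca < Be.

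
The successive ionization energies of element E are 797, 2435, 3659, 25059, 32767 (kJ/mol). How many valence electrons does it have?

Look for the largest jump between consecutive ionization energies: IE4/IE3 ≈ 6.8, far larger than any earlier ratio.
That jump marks the point where a core electron is being removed. So the atom has 3 valence electrons.

3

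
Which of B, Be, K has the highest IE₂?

After 1 electron has been removed, what remains? B⁺ still has 2 valence electrons; Be⁺ still has 1 valence electron; K⁺ is the bare [Ar] core.
Core electrons are held far more tightly than valence electrons, so K tops the IE_2 order.
Valence configurations: B⁺ [He]2s², Be⁺ [He]2s¹.
The numbers (kJ/mol): B 2427, Be 1757, K 3052.
So the second ionization energies run Be < B < K.

K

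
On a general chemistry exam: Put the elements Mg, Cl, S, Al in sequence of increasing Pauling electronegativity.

Mg < Al < S < Cl

Mg is in period 3, group 2; Al is in period 3, group 13; S is in period 3, group 16; Cl is in period 3, group 17.
Electronegativity increases across a period and decreases down a group, tracking effective nuclear charge and atomic size.
All lie in period 3, so electronegativity increases left to right.
So from lowest to highest: Mg < Al < S < Cl.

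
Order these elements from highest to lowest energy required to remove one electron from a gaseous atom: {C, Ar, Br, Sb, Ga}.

Ar > Br > C > Sb > Ga

First ionization energy rises across a period (greater Z_eff holds electrons more tightly) and falls down a group (valence electrons are farther from the nucleus).
Here both period and group differ, so the two effects have to be weighed against each other.
Sb > Ga: period and group pull opposite ways; the across-period shift dominates (831 vs 579 kJ/mol).
C > Sb: period and group pull opposite ways; the down-group shift dominates (1086 vs 831 kJ/mol).
Br > C: the two effects oppose for this pair; the across-period effect wins (1140 vs 1086 kJ/mol).
Ar > Br: both effects reinforce here, so Ar is clearly the higher of the two.
Tabulated first ionization energy (kJ/mol): C 1086, Ar 1521, Ga 579, Br 1140, Sb 831.
So from highest to lowest: Ar > Br > C > Sb > Ga.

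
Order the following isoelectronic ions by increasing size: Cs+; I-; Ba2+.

All of these have 54 electrons, so size is governed by nuclear charge alone: the more protons, the stronger the pull on the same electron cloud, and the smaller the ion.
Nuclear charges: Ba2+ (Z=56), Cs+ (Z=55), I- (Z=53).
Smallest to largest: Ba2+ < Cs+ < I-.

Ba2+ < Cs+ < I-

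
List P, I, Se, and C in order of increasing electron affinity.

P < C < Se < I

C is in period 2, group 14; P is in period 3, group 15; Se is in period 4, group 16; I is in period 5, group 17.
Electron affinity generally becomes more exothermic across a period toward the halogens and less exothermic down a group.
These sit on a diagonal, where the across-period and down-group effects partly cancel.
C > P: the two effects oppose for this pair; the down-group effect wins (122 vs 72 kJ/mol).
Se > C: period and group pull opposite ways; the across-period shift dominates (195 vs 122 kJ/mol).
I > Se: the two effects oppose for this pair; the across-period effect wins (295 vs 195 kJ/mol).
Tabulated electron affinity (kJ/mol): C 122, P 72, Se 195, I 295.
So from lowest to highest: P < C < Se < I.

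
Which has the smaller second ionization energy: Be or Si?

Si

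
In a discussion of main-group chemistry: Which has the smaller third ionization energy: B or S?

S

The third ionization energy removes an electron from the +2 ion. For each element: B²⁺ still has 1 valence electron; S²⁺ still has 4 valence electrons.
All are still removing valence electrons, so compare the +2 ions as you would atoms: IE_3 generally rises across a period (higher Z_eff) and falls down a group (larger shell), subject to the usual subshell exceptions.
Valence configurations: B²⁺ [He]2s¹, S²⁺ [Ne]3s²3p².
Tabulated IE_3 (kJ/mol): B 3660, S 3357.
Hence IE_3: S < B.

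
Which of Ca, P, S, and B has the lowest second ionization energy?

Consider each +1 ion: Ca⁺ still has 1 valence electron; P⁺ still has 4 valence electrons; S⁺ still has 5 valence electrons; B⁺ still has 2 valence electrons.
All are still removing valence electrons, so compare the +1 ions as you would atoms: IE_2 generally rises across a period (higher Z_eff) and falls down a group (larger shell), subject to the usual subshell exceptions.
Valence configurations: Ca⁺ [Ar]4s¹, P⁺ [Ne]3s²3p², S⁺ [Ne]3s²3p³, B⁺ [He]2s².
Approximate IE_2 values (kJ/mol): Ca 1145, P 1907, S 2252, B 2427.
So the second ionization energies run Ca < P < S < B.

Ca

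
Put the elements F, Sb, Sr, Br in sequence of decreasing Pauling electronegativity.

F > Br > Sb > Sr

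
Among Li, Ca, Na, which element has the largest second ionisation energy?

IE_2 is the cost of taking one more electron from the +1 cation: Li⁺ is the bare [He] core; Ca⁺ still has 1 valence electron; Na⁺ is the bare [Ne] core.
Breaking into a closed-shell core is much more expensive than removing a leftover valence electron — Na and Li have the largest IE_2 here.
Tabulated IE_2 (kJ/mol): Li 7298, Ca 1145, Na 4562.
So the second ionization energies run Ca < Na < Li.

Li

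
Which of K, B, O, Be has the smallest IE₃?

B

The third ionization energy removes an electron from the +2 ion. For each element: K²⁺ is already 1 electron into the core; B²⁺ still has 1 valence electron; O²⁺ still has 4 valence electrons; Be²⁺ is the bare [He] core.
Usually core removal costs more than valence removal, but here the competition is close: a tightly held n=2 valence electron can cost more to remove than an n=3 core electron, so the actual values have to decide it.
Valence configurations: B²⁺ [He]2s¹, O²⁺ [He]2s²2p².
Approximate IE_3 values (kJ/mol): K 4420, B 3660, O 5300, Be 14849.
Overall IE_3 order: B < K < O < Be.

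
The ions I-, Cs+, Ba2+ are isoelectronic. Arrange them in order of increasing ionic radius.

Ba2+ < Cs+ < I-

All of these have 54 electrons, so size is governed by nuclear charge alone: the more protons, the stronger the pull on the same electron cloud, and the smaller the ion.
Nuclear charges: Ba2+ (Z=56), Cs+ (Z=55), I- (Z=53).
Smallest to largest: Ba2+ < Cs+ < I-.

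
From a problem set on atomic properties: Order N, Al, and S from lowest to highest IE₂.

IE_2 is the cost of taking one more electron from the +1 cation: N⁺ still has 4 valence electrons; Al⁺ still has 2 valence electrons; S⁺ still has 5 valence electrons.
All are still removing valence electrons, so compare the +1 ions as you would atoms: IE_2 generally rises across a period (higher Z_eff) and falls down a group (larger shell), subject to the usual subshell exceptions.
Valence configurations: N⁺ [He]2s²2p², Al⁺ [Ne]3s², S⁺ [Ne]3s²3p³.
Approximate IE_2 values (kJ/mol): N 2856, Al 1817, S 2252.
Overall IE_2 order: Al < S < N.

Al < S < N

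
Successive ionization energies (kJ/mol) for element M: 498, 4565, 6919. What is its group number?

Look for the largest jump between consecutive ionization energies: IE2/IE1 ≈ 9.2, far larger than any earlier ratio.
That jump marks the point where a core electron is being removed. So the atom has 1 valence electron.
A main-group element with 1 valence electron is in group 1.

Group 1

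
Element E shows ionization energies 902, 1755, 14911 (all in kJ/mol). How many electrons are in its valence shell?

2

Look for the largest jump between consecutive ionization energies: IE3/IE2 ≈ 8.5, far larger than any earlier ratio.
That jump marks the point where a core electron is being removed. So the atom has 2 valence electrons.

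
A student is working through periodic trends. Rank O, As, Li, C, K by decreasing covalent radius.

K, Li, As, C, O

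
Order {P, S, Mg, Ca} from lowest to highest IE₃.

P < S < Ca < Mg

IE_3 is the cost of taking one more electron from the +2 cation: P²⁺ still has 3 valence electrons; S²⁺ still has 4 valence electrons; Mg²⁺ is the bare [Ne] core; Ca²⁺ is the bare [Ar] core.
Pulling an electron out of a noble-gas core costs far more than removing a remaining valence electron, so Ca and Mg sit at the high end of IE_3.
Valence configurations: P²⁺ [Ne]3s²3p¹, S²⁺ [Ne]3s²3p².
Approximate IE_3 values (kJ/mol): P 2914, S 3357, Mg 7733, Ca 4912.
So the third ionization energies run P < S < Ca < Mg.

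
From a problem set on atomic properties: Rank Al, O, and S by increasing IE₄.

S, O, Al

Consider each +3 ion: Al³⁺ is the bare [Ne] core; O³⁺ still has 3 valence electrons; S³⁺ still has 3 valence electrons.
Pulling an electron out of a noble-gas core costs far more than removing a remaining valence electron, so Al sits at the high end of IE_4.
Valence configurations: O³⁺ [He]2s²2p¹, S³⁺ [Ne]3s²3p¹.
The numbers (kJ/mol): Al 11577, O 7469, S 4556.
So the fourth ionization energies run S < O < Al.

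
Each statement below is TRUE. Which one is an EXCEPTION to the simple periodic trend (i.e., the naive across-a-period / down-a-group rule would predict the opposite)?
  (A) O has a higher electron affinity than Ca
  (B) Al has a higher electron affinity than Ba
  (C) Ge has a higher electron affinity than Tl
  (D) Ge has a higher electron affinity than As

(D)

The general trend: electron affinity increases across a period and decreases down a group.
(A) O (period 2, group 16) vs Ca (period 4, group 2): the stated order agrees with the simple trend.
(B) Al (period 3, group 13) vs Ba (period 6, group 2): the stated order agrees with the simple trend.
(C) Ge (period 4, group 14) vs Tl (period 6, group 13): the stated order agrees with the simple trend.
(D) Ge (period 4, group 14) vs As (period 4, group 15): the stated order contradicts the simple trend.
The exception is (D): adding an electron to As's half-filled 4p³ is unfavourable, so Ge (4p²) has the more exothermic EA.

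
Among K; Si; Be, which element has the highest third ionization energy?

After 2 electrons have been removed, what remains? K²⁺ is already 1 electron into the core; Si²⁺ still has 2 valence electrons; Be²⁺ is the bare [He] core.
Core electrons are held far more tightly than valence electrons, so K and Be top the IE_3 order.
Approximate IE_3 values (kJ/mol): K 4420, Si 3232, Be 14849.
Overall IE_3 order: Si < K < Be.

Be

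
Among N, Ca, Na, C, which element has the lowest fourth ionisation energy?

C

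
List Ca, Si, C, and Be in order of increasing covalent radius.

Radius decreases left→right (rising Z_eff, same n) and increases top→bottom (higher n).
These span different periods and groups, so the two trends combine.
Be > C: Be lies to the left of C in period 2, so the across-period effect alone puts Be larger.
Si > Be: the two effects oppose for this pair; the down-group effect wins (116 vs 102 pm).
Ca > Si: both effects reinforce here, so Ca is clearly the larger of the two.
Tabulated atomic radius (pm): Be 102, C 75, Si 116, Ca 171.
So from smallest to largest: C < Be < Si < Ca.

C < Be < Si < Ca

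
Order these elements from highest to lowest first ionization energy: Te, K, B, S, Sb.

S, Te, Sb, B, K

B is in period 2, group 13; S is in period 3, group 16; K is in period 4, group 1; Sb is in period 5, group 15; Te is in period 5, group 16.
IE₁ increases left→right with effective nuclear charge and decreases top→bottom as the valence shell moves farther out.
Neither a single period nor a single group — weigh both effects.
B > K: relative to K, both the across-period and down-group shifts push B's first ionization energy up.
Sb > B: period and group pull opposite ways; the across-period shift dominates (831 vs 801 kJ/mol).
Te > Sb: both are in period 5; the period trend gives Te the larger value.
S > Te: S sits above Te in group 16, so the down-group effect alone puts S higher.
Tabulated first ionization energy (kJ/mol): B 801, S 1000, K 419, Sb 831, Te 869.
So from highest to lowest: S > Te > Sb > B > K.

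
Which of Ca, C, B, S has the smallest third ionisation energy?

After 2 electrons have been removed, what remains? Ca²⁺ is the bare [Ar] core; C²⁺ still has 2 valence electrons; B²⁺ still has 1 valence electron; S²⁺ still has 4 valence electrons.
Pulling an electron out of a noble-gas core costs far more than removing a remaining valence electron, so Ca sits at the high end of IE_3.
Valence configurations: C²⁺ [He]2s², B²⁺ [He]2s¹, S²⁺ [Ne]3s²3p².
The numbers (kJ/mol): Ca 4912, C 4620, B 3660, S 3357.
So the third ionization energies run S < B < C < Ca.

S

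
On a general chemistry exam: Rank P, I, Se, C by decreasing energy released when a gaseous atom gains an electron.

C is in period 2, group 14; P is in period 3, group 15; Se is in period 4, group 16; I is in period 5, group 17.
Electron affinity generally becomes more exothermic across a period toward the halogens and less exothermic down a group.
A diagonal step moves right (one effect) and down (the opposite effect) at once.
C > P: the two effects oppose for this pair; the down-group effect wins (122 vs 72 kJ/mol).
Se > C: period and group pull opposite ways; the across-period shift dominates (195 vs 122 kJ/mol).
I > Se: period and group pull opposite ways; the across-period shift dominates (295 vs 195 kJ/mol).
Approximate values (kJ/mol): C 122, P 72, Se 195, I 295.
So from highest to lowest: I > Se > C > P.

I, Se, C, P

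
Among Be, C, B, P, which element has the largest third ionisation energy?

Be

After 2 electrons have been removed, what remains? Be²⁺ is the bare [He] core; C²⁺ still has 2 valence electrons; B²⁺ still has 1 valence electron; P²⁺ still has 3 valence electrons.
Pulling an electron out of a noble-gas core costs far more than removing a remaining valence electron, so Be sits at the high end of IE_3.
Valence configurations: C²⁺ [He]2s², B²⁺ [He]2s¹, P²⁺ [Ne]3s²3p¹.
The numbers (kJ/mol): Be 14849, C 4620, B 3660, P 2914.
So the third ionization energies run P < B < C < Be.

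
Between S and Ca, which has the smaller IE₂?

The second ionization energy removes an electron from the +1 ion. For each element: S⁺ still has 5 valence electrons; Ca⁺ still has 1 valence electron.
All are still removing valence electrons, so compare the +1 ions as you would atoms: IE_2 generally rises across a period (higher Z_eff) and falls down a group (larger shell), subject to the usual subshell exceptions.
Valence configurations: S⁺ [Ne]3s²3p³, Ca⁺ [Ar]4s¹.
Approximate IE_2 values (kJ/mol): S 2252, Ca 1145.
So the second ionization energies run Ca < S.

Ca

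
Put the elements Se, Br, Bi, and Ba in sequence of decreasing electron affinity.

Br > Se > Bi > Ba

Se is in period 4, group 16; Br is in period 4, group 17; Ba is in period 6, group 2; Bi is in period 6, group 15.
Electron affinity generally becomes more exothermic across a period toward the halogens and less exothermic down a group.
Here both period and group differ, so the two effects have to be weighed against each other.
Bi > Ba: Bi lies to the right of Ba in period 6, so the across-period effect alone puts Bi higher.
Se > Bi: both effects reinforce here, so Se is clearly the higher of the two.
Br > Se: Br lies to the right of Se in period 4, so the across-period effect alone puts Br higher.
Tabulated electron affinity (kJ/mol): Se 195, Br 325, Ba 14, Bi 91.
So from highest to lowest: Br > Se > Bi > Ba.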